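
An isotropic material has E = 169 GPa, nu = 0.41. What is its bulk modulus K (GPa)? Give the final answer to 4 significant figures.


K = E / (3*(1-2*nu))
K = 169 / (3*(1-2*0.41))
K = 313 GPa


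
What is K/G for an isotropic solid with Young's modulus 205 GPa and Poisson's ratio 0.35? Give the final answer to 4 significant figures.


G = E / (2*(1+nu))
G = 205 / (2*(1+0.35)) = 75.9259 GPa
K = E / (3*(1-2*nu))
K = 205 / (3*(1-2*0.35)) = 227.778 GPa
K/G = 227.778 / 75.9259 = 3


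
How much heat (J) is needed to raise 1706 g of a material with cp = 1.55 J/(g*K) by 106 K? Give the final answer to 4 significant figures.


Q = m * cp * dT
Q = 1706 * 1.55 * 106
Q = 280300 J


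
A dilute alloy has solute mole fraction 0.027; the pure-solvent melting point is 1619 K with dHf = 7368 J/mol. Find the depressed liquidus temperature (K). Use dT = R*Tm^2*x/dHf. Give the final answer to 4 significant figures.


dT = R*Tm^2*x / dHf
dT = 8.314 * 1619^2 * 0.027 / 7368
dT = 79.8579 K
T_new = 1619 - 79.8579 = 1539 K


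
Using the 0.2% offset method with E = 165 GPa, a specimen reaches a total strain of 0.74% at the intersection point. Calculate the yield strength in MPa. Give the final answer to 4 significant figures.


Offset strain = 0.002
Elastic strain at yield = total_strain - offset = 7.4e-03 - 0.002 = 5.4e-03
sigma_y = E * elastic_strain = 165000 * 5.4e-03
sigma_y = 891 MPa


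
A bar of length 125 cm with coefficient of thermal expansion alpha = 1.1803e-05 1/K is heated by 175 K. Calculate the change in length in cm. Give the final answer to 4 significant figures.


dL = L0 * alpha * dT
dL = 125 * 1.1803e-05 * 175
dL = 0.2582 cm


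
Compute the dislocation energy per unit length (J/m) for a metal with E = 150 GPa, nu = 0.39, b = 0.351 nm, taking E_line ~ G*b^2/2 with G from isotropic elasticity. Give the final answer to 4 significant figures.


Step 1: G = E / (2*(1+nu))
G = 150 / (2*(1+0.39)) = 53.9568 GPa = 5.39568e+10 Pa
Step 2: E_line = G*b^2/2
b = 0.351 nm = 3.51e-10 m
E_line = 0.5 * 5.39568e+10 * (3.51e-10)^2 = 3.324e-09 J/m


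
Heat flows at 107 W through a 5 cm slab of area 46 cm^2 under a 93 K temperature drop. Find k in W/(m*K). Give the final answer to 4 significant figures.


k = Q*L / (A*dT)
L = 0.05 m, A = 4.6e-03 m^2
k = 107 * 0.05 / (4.6e-03 * 93)
k = 12.51 W/(m*K)


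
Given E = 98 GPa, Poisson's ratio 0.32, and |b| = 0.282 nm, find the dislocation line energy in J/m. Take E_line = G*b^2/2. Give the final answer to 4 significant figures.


Step 1: G = E / (2*(1+nu))
G = 98 / (2*(1+0.32)) = 37.1212 GPa = 3.71212e+10 Pa
Step 2: E_line = G*b^2/2
b = 0.282 nm = 2.82e-10 m
E_line = 0.5 * 3.71212e+10 * (2.82e-10)^2 = 1.476e-09 J/m


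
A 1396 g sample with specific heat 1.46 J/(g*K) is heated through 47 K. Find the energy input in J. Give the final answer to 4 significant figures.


Q = m * cp * dT
Q = 1396 * 1.46 * 47
Q = 95790 J


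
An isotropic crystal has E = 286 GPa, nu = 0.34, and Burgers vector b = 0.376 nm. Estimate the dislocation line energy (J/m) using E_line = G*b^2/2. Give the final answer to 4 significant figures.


Step 1: G = E / (2*(1+nu))
G = 286 / (2*(1+0.34)) = 106.716 GPa = 1.06716e+11 Pa
Step 2: E_line = G*b^2/2
b = 0.376 nm = 3.76e-10 m
E_line = 0.5 * 1.06716e+11 * (3.76e-10)^2 = 7.544e-09 J/m


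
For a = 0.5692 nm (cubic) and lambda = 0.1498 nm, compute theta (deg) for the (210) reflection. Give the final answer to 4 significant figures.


d = a / sqrt(h^2+k^2+l^2)
d = 0.5692 / sqrt(5) = 0.254554 nm
lambda = 2*d*sin(theta)  =>  sin(theta) = lambda / (2*d)
sin(theta) = 0.1498 / (2 * 0.254554) = 0.29424
theta = 17.11 deg


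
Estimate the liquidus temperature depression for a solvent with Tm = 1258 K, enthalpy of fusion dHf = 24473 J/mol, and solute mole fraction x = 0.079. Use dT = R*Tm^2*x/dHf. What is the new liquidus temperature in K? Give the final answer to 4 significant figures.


dT = R*Tm^2*x / dHf
dT = 8.314 * 1258^2 * 0.079 / 24473
dT = 42.4728 K
T_new = 1258 - 42.4728 = 1216 K


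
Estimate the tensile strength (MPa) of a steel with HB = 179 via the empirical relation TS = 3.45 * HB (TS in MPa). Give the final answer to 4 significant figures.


TS (MPa) = 3.45 * HB
TS = 3.45 * 179
TS = 617.6 MPa


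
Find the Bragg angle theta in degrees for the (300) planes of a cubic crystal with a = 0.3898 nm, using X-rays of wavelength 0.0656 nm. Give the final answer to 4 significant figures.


d = a / sqrt(h^2+k^2+l^2)
d = 0.3898 / sqrt(9) = 0.129933 nm
lambda = 2*d*sin(theta)  =>  sin(theta) = lambda / (2*d)
sin(theta) = 0.0656 / (2 * 0.129933) = 0.252437
theta = 14.62 deg


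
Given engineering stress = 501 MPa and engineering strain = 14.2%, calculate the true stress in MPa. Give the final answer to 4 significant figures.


sigma_true = sigma_eng * (1 + epsilon_eng)
sigma_true = 501 * (1 + 0.142)
sigma_true = 572.1 MPa


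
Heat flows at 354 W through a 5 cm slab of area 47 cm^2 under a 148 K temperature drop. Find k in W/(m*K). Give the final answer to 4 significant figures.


k = Q*L / (A*dT)
L = 0.05 m, A = 4.7e-03 m^2
k = 354 * 0.05 / (4.7e-03 * 148)
k = 25.45 W/(m*K)


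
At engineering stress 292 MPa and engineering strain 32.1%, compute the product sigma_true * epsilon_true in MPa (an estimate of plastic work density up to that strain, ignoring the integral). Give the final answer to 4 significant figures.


sigma_true = sigma_eng * (1 + epsilon_eng)
sigma_true = 292 * (1 + 0.321) = 385.732 MPa
epsilon_true = ln(1 + epsilon_eng)
epsilon_true = ln(1 + 0.321) = 0.278389
sigma_true * epsilon_true = 385.732 * 0.278389 = 107.4 MPa


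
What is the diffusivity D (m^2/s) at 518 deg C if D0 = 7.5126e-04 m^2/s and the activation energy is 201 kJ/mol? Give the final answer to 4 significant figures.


D = D0 * exp(-Qd / (R*T))
T = 791.15 K
D = 7.5126e-04 * exp(-201e3 / (8.314 * 791.15))
D = 4.023e-17 m^2/s


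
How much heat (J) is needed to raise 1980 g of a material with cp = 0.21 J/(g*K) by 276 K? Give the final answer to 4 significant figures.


Q = m * cp * dT
Q = 1980 * 0.21 * 276
Q = 114800 J


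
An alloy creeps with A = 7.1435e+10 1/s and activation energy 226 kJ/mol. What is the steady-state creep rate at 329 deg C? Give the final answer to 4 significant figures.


rate = A * exp(-Q / (R*T))
T = 329 + 273.15 = 602.15 K
rate = 7.1435e+10 * exp(-226e3 / (8.314 * 602.15))
rate = 1.772e-09 1/s


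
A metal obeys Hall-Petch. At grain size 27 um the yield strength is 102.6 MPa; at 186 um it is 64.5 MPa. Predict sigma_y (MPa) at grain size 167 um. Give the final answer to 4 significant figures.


sigma_y = sigma0 + k / sqrt(d)
1/sqrt(d1) = 1/sqrt(2.7e-05) = 192.45;  1/sqrt(d2) = 73.3236
k = (sigma1 - sigma2) / (1/sqrt(d1) - 1/sqrt(d2)) = (102.6 - 64.5) / (192.45 - 73.3236) = 0.319828 MPa*m^0.5
sigma0 = sigma1 - k/sqrt(d1) = 102.6 - 0.319828*192.45 = 41.0491 MPa
sigma_y(d3) = 41.0491 + 0.319828 / sqrt(1.67e-04) = 65.8 MPa


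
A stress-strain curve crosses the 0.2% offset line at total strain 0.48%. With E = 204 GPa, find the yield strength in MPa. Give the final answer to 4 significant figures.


Offset strain = 0.002
Elastic strain at yield = total_strain - offset = 4.8e-03 - 0.002 = 2.8e-03
sigma_y = E * elastic_strain = 204000 * 2.8e-03
sigma_y = 571.2 MPa


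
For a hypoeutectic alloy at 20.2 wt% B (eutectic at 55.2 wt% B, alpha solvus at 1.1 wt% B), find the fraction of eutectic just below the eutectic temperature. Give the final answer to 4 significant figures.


f_primary = (C_e - C0) / (C_e - C_alpha_max)
f_primary = (55.2 - 20.2) / (55.2 - 1.1)
f_primary = 0.64695
f_eutectic = 1 - 0.64695 = 0.353


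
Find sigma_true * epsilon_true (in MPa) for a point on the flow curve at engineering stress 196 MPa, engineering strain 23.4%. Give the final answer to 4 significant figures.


sigma_true = sigma_eng * (1 + epsilon_eng)
sigma_true = 196 * (1 + 0.234) = 241.864 MPa
epsilon_true = ln(1 + epsilon_eng)
epsilon_true = ln(1 + 0.234) = 0.210261
sigma_true * epsilon_true = 241.864 * 0.210261 = 50.85 MPa


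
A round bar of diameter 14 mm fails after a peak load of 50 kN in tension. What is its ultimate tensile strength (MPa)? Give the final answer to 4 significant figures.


A0 = pi*(d/2)^2 = pi*(14/2)^2 = 153.938 mm^2
UTS = F_max / A0 = 50*1000 / 153.938
UTS = 324.8 MPa


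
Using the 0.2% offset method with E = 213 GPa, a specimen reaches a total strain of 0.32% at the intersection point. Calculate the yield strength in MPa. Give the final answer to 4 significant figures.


Offset strain = 0.002
Elastic strain at yield = total_strain - offset = 3.2e-03 - 0.002 = 1.2e-03
sigma_y = E * elastic_strain = 213000 * 1.2e-03
sigma_y = 255.6 MPa


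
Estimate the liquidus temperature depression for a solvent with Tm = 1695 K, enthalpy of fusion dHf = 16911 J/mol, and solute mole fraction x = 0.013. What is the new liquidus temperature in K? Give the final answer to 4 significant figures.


dT = R*Tm^2*x / dHf
dT = 8.314 * 1695^2 * 0.013 / 16911
dT = 18.3621 K
T_new = 1695 - 18.3621 = 1677 K


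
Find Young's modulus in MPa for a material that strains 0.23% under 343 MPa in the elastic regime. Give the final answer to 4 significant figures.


E = sigma / epsilon
epsilon = 0.23% = 2.3e-03
E = 343 / 2.3e-03
E = 149100 MPa


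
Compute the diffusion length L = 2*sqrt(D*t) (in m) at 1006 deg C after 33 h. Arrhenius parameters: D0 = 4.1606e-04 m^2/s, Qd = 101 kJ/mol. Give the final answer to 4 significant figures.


Step 1: D = D0 * exp(-Qd/(R*T))
T = 1279.15 K
D = 4.1606e-04 * exp(-101e3 / (8.314 * 1279.15)) = 3.12341e-08 m^2/s
Step 2: L = 2*sqrt(D*t)
t = 33 h = 118800 s
L = 2*sqrt(3.12341e-08 * 118800) = 0.1218 m


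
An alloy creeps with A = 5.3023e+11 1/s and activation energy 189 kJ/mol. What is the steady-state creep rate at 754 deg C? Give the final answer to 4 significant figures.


rate = A * exp(-Q / (R*T))
T = 754 + 273.15 = 1027.15 K
rate = 5.3023e+11 * exp(-189e3 / (8.314 * 1027.15))
rate = 129.6 1/s


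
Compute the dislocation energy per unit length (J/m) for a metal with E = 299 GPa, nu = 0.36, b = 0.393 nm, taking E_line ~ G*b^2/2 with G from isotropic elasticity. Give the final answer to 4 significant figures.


Step 1: G = E / (2*(1+nu))
G = 299 / (2*(1+0.36)) = 109.926 GPa = 1.09926e+11 Pa
Step 2: E_line = G*b^2/2
b = 0.393 nm = 3.93e-10 m
E_line = 0.5 * 1.09926e+11 * (3.93e-10)^2 = 8.489e-09 J/m


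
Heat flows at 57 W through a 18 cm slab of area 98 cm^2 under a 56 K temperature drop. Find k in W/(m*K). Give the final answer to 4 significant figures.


k = Q*L / (A*dT)
L = 0.18 m, A = 9.8e-03 m^2
k = 57 * 0.18 / (9.8e-03 * 56)
k = 18.7 W/(m*K)


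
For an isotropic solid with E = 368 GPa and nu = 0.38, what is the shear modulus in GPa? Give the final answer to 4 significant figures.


G = E / (2*(1+nu))
G = 368 / (2*(1+0.38))
G = 133.3 GPa


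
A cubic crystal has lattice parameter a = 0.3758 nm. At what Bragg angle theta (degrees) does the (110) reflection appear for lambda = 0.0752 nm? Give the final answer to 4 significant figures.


d = a / sqrt(h^2+k^2+l^2)
d = 0.3758 / sqrt(2) = 0.265731 nm
lambda = 2*d*sin(theta)  =>  sin(theta) = lambda / (2*d)
sin(theta) = 0.0752 / (2 * 0.265731) = 0.141497
theta = 8.134 deg


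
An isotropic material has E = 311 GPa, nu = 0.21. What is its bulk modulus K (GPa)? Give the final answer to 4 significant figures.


K = E / (3*(1-2*nu))
K = 311 / (3*(1-2*0.21))
K = 178.7 GPa


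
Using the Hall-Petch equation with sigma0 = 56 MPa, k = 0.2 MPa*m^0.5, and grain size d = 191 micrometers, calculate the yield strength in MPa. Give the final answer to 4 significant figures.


sigma_y = sigma0 + k / sqrt(d)
d = 191 um = 1.91e-04 m
sigma_y = 56 + 0.2 / sqrt(1.91e-04)
sigma_y = 70.47 MPa


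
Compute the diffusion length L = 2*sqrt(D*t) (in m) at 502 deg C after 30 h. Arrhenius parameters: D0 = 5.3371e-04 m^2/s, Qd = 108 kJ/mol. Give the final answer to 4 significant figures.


Step 1: D = D0 * exp(-Qd/(R*T))
T = 775.15 K
D = 5.3371e-04 * exp(-108e3 / (8.314 * 775.15)) = 2.81385e-11 m^2/s
Step 2: L = 2*sqrt(D*t)
t = 30 h = 108000 s
L = 2*sqrt(2.81385e-11 * 108000) = 3.487e-03 m


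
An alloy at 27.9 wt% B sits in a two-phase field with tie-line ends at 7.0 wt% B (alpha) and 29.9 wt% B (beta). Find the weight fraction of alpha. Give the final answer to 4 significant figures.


f_alpha = (C_beta - C0) / (C_beta - C_alpha)
f_alpha = (29.9 - 27.9) / (29.9 - 7.0)
f_alpha = 0.08734


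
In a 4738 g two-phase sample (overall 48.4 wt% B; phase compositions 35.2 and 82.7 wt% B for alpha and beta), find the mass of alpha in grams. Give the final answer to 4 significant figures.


f_alpha = (C_beta - C0) / (C_beta - C_alpha)
f_alpha = (82.7 - 48.4) / (82.7 - 35.2) = 0.722105
m_alpha = f_alpha * m_total = 0.722105 * 4738 = 3421 g


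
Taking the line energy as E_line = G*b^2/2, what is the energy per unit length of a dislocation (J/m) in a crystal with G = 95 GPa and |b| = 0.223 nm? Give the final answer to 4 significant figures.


E = G*b^2/2
b = 0.223 nm = 2.23e-10 m
G = 95 GPa = 9.5e+10 Pa
E = 0.5 * 9.5e+10 * (2.23e-10)^2
E = 2.362e-09 J/m


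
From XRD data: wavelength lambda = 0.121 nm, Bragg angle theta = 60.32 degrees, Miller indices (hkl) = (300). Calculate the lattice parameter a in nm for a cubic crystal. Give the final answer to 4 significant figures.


d = lambda / (2*sin(theta))
d = 0.121 / (2*sin(60.32 deg))
d = 0.0696359 nm
a = d * sqrt(h^2+k^2+l^2) = 0.0696359 * sqrt(9)
a = 0.2089 nm


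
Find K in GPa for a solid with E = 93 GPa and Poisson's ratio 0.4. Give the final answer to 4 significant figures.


K = E / (3*(1-2*nu))
K = 93 / (3*(1-2*0.4))
K = 155 GPa


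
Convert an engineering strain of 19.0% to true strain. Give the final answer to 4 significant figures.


epsilon_true = ln(1 + epsilon_eng)
epsilon_true = ln(1 + 0.19)
epsilon_true = 0.174


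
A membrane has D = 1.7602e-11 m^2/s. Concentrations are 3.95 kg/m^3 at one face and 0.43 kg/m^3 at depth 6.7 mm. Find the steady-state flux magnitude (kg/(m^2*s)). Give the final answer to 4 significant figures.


J = -D * (dC/dx) = D * (C1 - C2) / dx
J = 1.7602e-11 * (3.95 - 0.43) / 6.7e-03
J = 9.248e-09 kg/(m^2*s)


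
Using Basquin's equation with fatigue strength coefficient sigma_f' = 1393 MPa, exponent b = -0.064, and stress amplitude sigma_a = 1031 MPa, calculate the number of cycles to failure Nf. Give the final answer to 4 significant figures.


sigma_a = sigma_f' * (2*Nf)^b
2*Nf = (sigma_a / sigma_f')^(1/b)
2*Nf = (1031 / 1393)^(1/-0.064)
2*Nf = 110.172
Nf = 55.09 cycles


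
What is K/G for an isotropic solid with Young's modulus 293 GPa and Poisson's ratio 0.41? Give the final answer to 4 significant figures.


G = E / (2*(1+nu))
G = 293 / (2*(1+0.41)) = 103.901 GPa
K = E / (3*(1-2*nu))
K = 293 / (3*(1-2*0.41)) = 542.593 GPa
K/G = 542.593 / 103.901 = 5.222


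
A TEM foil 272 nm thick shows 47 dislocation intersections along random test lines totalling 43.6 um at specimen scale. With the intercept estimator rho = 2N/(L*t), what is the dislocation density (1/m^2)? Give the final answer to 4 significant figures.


rho = 2N / (L * t)
L = 43.6 um = 4.36e-05 m, t = 272 nm = 2.72e-07 m
rho = 2 * 47 / (4.36e-05 * 2.72e-07)
rho = 7.926e+12 1/m^2


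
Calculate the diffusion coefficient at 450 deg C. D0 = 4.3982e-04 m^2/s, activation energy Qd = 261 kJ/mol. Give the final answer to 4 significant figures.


D = D0 * exp(-Qd / (R*T))
T = 723.15 K
D = 4.3982e-04 * exp(-261e3 / (8.314 * 723.15))
D = 6.166e-23 m^2/s


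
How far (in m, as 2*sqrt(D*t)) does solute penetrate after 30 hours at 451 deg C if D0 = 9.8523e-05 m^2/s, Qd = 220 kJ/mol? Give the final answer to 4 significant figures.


Step 1: D = D0 * exp(-Qd/(R*T))
T = 724.15 K
D = 9.8523e-05 * exp(-220e3 / (8.314 * 724.15)) = 1.32999e-20 m^2/s
Step 2: L = 2*sqrt(D*t)
t = 30 h = 108000 s
L = 2*sqrt(1.32999e-20 * 108000) = 7.58e-08 m


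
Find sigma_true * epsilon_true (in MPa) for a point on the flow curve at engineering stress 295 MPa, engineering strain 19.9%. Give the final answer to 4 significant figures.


sigma_true = sigma_eng * (1 + epsilon_eng)
sigma_true = 295 * (1 + 0.199) = 353.705 MPa
epsilon_true = ln(1 + epsilon_eng)
epsilon_true = ln(1 + 0.199) = 0.181488
sigma_true * epsilon_true = 353.705 * 0.181488 = 64.19 MPa


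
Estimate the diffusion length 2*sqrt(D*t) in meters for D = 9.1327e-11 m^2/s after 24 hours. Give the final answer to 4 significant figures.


t = 24 hr = 86400 s
Diffusion length = 2*sqrt(D*t)
= 2*sqrt(9.1327e-11 * 86400)
= 5.618e-03 m


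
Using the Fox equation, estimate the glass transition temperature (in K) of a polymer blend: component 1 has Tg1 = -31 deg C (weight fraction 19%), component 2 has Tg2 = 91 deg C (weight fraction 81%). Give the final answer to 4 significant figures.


1/Tg = w1/Tg1 + w2/Tg2 (in Kelvin)
Tg1 = 242.15 K, Tg2 = 364.15 K
1/Tg = 0.19/242.15 + 0.81/364.15
Tg = 332.3 K


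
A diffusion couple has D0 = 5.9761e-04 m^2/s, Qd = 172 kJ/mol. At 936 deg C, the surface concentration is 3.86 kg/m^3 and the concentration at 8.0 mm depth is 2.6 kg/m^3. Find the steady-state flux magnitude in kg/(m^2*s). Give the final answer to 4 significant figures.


Step 1: D = D0 * exp(-Qd/(R*T))
T = 936 + 273.15 = 1209.15 K
D = 5.9761e-04 * exp(-172e3 / (8.314 * 1209.15)) = 2.21738e-11 m^2/s
Step 2: J = D * (C1 - C2) / dx
J = 2.21738e-11 * (3.86 - 2.6) / 8e-03
J = 3.492e-09 kg/(m^2*s)


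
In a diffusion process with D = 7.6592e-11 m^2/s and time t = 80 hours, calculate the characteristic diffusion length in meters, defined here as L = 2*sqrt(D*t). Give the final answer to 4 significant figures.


t = 80 hr = 288000 s
Diffusion length = 2*sqrt(D*t)
= 2*sqrt(7.6592e-11 * 288000)
= 9.393e-03 m


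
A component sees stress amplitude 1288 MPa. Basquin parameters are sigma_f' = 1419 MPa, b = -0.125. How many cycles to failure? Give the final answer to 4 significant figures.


sigma_a = sigma_f' * (2*Nf)^b
2*Nf = (sigma_a / sigma_f')^(1/b)
2*Nf = (1288 / 1419)^(1/-0.125)
2*Nf = 2.17036
Nf = 1.085 cycles


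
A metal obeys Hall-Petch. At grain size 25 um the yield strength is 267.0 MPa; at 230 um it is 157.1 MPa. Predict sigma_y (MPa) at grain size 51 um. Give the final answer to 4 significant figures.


sigma_y = sigma0 + k / sqrt(d)
1/sqrt(d1) = 1/sqrt(2.5e-05) = 200;  1/sqrt(d2) = 65.938
k = (sigma1 - sigma2) / (1/sqrt(d1) - 1/sqrt(d2)) = (267.0 - 157.1) / (200 - 65.938) = 0.81977 MPa*m^0.5
sigma0 = sigma1 - k/sqrt(d1) = 267.0 - 0.81977*200 = 103.046 MPa
sigma_y(d3) = 103.046 + 0.81977 / sqrt(5.1e-05) = 217.8 MPa


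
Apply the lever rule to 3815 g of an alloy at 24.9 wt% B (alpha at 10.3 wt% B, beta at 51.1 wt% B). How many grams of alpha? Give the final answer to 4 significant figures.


f_alpha = (C_beta - C0) / (C_beta - C_alpha)
f_alpha = (51.1 - 24.9) / (51.1 - 10.3) = 0.642157
m_alpha = f_alpha * m_total = 0.642157 * 3815 = 2450 g


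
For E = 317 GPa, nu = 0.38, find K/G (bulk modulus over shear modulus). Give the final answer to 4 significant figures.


G = E / (2*(1+nu))
G = 317 / (2*(1+0.38)) = 114.855 GPa
K = E / (3*(1-2*nu))
K = 317 / (3*(1-2*0.38)) = 440.278 GPa
K/G = 440.278 / 114.855 = 3.833


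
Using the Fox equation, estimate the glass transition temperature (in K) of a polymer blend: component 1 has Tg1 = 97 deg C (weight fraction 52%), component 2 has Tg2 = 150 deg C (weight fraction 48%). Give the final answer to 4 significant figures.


1/Tg = w1/Tg1 + w2/Tg2 (in Kelvin)
Tg1 = 370.15 K, Tg2 = 423.15 K
1/Tg = 0.52/370.15 + 0.48/423.15
Tg = 393.8 K


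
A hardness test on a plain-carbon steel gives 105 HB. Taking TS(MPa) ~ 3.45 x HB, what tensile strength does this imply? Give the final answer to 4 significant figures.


TS (MPa) = 3.45 * HB
TS = 3.45 * 105
TS = 362.3 MPa


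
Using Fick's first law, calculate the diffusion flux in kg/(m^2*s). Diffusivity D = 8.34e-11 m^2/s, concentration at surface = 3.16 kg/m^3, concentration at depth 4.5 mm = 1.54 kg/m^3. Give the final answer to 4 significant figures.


J = -D * (dC/dx) = D * (C1 - C2) / dx
J = 8.34e-11 * (3.16 - 1.54) / 4.5e-03
J = 3.002e-08 kg/(m^2*s)


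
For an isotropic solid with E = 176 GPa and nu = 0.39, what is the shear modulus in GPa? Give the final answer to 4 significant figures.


G = E / (2*(1+nu))
G = 176 / (2*(1+0.39))
G = 63.31 GPa


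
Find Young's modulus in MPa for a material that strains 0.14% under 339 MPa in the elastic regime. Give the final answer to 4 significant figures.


E = sigma / epsilon
epsilon = 0.14% = 1.4e-03
E = 339 / 1.4e-03
E = 242100 MPa


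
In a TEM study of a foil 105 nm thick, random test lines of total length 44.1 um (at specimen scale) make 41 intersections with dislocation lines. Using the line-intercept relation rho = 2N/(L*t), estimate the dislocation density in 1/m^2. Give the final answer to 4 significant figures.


rho = 2N / (L * t)
L = 44.1 um = 4.41e-05 m, t = 105 nm = 1.05e-07 m
rho = 2 * 41 / (4.41e-05 * 1.05e-07)
rho = 1.771e+13 1/m^2


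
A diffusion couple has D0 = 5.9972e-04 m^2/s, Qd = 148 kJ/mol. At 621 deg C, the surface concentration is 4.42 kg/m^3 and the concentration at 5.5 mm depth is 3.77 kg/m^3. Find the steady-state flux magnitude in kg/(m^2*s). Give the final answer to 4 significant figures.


Step 1: D = D0 * exp(-Qd/(R*T))
T = 621 + 273.15 = 894.15 K
D = 5.9972e-04 * exp(-148e3 / (8.314 * 894.15)) = 1.35438e-12 m^2/s
Step 2: J = D * (C1 - C2) / dx
J = 1.35438e-12 * (4.42 - 3.77) / 5.5e-03
J = 1.601e-10 kg/(m^2*s)


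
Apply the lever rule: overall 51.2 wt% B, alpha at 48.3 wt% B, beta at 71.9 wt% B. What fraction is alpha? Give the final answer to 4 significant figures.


f_alpha = (C_beta - C0) / (C_beta - C_alpha)
f_alpha = (71.9 - 51.2) / (71.9 - 48.3)
f_alpha = 0.8771


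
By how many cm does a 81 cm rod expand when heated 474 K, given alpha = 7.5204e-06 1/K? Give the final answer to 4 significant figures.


dL = L0 * alpha * dT
dL = 81 * 7.5204e-06 * 474
dL = 0.2887 cm


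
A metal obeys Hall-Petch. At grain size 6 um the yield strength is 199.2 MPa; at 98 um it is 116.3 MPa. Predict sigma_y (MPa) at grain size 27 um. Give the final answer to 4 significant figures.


sigma_y = sigma0 + k / sqrt(d)
1/sqrt(d1) = 1/sqrt(6e-06) = 408.248;  1/sqrt(d2) = 101.015
k = (sigma1 - sigma2) / (1/sqrt(d1) - 1/sqrt(d2)) = (199.2 - 116.3) / (408.248 - 101.015) = 0.269828 MPa*m^0.5
sigma0 = sigma1 - k/sqrt(d1) = 199.2 - 0.269828*408.248 = 89.0433 MPa
sigma_y(d3) = 89.0433 + 0.269828 / sqrt(2.7e-05) = 141 MPa


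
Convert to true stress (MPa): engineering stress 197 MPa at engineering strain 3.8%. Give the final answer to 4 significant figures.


sigma_true = sigma_eng * (1 + epsilon_eng)
sigma_true = 197 * (1 + 0.038)
sigma_true = 204.5 MPa


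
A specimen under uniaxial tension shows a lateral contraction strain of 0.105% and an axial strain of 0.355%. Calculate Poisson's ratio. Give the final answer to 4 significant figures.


nu = -epsilon_lat / epsilon_axial
Lateral strain is contraction (negative), so using magnitudes:
nu = 0.105 / 0.355
nu = 0.2958


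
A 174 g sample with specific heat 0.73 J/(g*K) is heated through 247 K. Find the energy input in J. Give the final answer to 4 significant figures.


Q = m * cp * dT
Q = 174 * 0.73 * 247
Q = 31370 J


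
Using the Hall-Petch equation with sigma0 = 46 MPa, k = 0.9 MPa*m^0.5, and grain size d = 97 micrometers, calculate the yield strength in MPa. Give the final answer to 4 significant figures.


sigma_y = sigma0 + k / sqrt(d)
d = 97 um = 9.7e-05 m
sigma_y = 46 + 0.9 / sqrt(9.7e-05)
sigma_y = 137.4 MPa


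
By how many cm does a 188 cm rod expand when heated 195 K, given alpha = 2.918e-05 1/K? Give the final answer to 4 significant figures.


dL = L0 * alpha * dT
dL = 188 * 2.918e-05 * 195
dL = 1.07 cm


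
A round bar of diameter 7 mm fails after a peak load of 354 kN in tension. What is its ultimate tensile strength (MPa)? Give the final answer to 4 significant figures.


A0 = pi*(d/2)^2 = pi*(7/2)^2 = 38.4845 mm^2
UTS = F_max / A0 = 354*1000 / 38.4845
UTS = 9199 MPa


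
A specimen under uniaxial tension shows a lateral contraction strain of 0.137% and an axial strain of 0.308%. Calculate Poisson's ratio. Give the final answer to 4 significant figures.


nu = -epsilon_lat / epsilon_axial
Lateral strain is contraction (negative), so using magnitudes:
nu = 0.137 / 0.308
nu = 0.4448


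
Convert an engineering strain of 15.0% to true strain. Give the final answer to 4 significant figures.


epsilon_true = ln(1 + epsilon_eng)
epsilon_true = ln(1 + 0.15)
epsilon_true = 0.1398


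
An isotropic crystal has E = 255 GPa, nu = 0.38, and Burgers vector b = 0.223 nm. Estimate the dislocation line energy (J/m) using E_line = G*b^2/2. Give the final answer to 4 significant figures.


Step 1: G = E / (2*(1+nu))
G = 255 / (2*(1+0.38)) = 92.3913 GPa = 9.23913e+10 Pa
Step 2: E_line = G*b^2/2
b = 0.223 nm = 2.23e-10 m
E_line = 0.5 * 9.23913e+10 * (2.23e-10)^2 = 2.297e-09 J/m


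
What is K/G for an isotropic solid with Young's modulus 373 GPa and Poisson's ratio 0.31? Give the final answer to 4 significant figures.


G = E / (2*(1+nu))
G = 373 / (2*(1+0.31)) = 142.366 GPa
K = E / (3*(1-2*nu))
K = 373 / (3*(1-2*0.31)) = 327.193 GPa
K/G = 327.193 / 142.366 = 2.298


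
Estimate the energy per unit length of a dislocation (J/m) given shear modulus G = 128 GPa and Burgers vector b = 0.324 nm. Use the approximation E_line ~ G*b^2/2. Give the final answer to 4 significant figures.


E = G*b^2/2
b = 0.324 nm = 3.24e-10 m
G = 128 GPa = 1.28e+11 Pa
E = 0.5 * 1.28e+11 * (3.24e-10)^2
E = 6.718e-09 J/m


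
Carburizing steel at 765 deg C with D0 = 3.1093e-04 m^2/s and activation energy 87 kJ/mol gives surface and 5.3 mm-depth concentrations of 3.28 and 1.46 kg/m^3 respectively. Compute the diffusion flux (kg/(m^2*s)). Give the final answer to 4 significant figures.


Step 1: D = D0 * exp(-Qd/(R*T))
T = 765 + 273.15 = 1038.15 K
D = 3.1093e-04 * exp(-87e3 / (8.314 * 1038.15)) = 1.30343e-08 m^2/s
Step 2: J = D * (C1 - C2) / dx
J = 1.30343e-08 * (3.28 - 1.46) / 5.3e-03
J = 4.476e-06 kg/(m^2*s)


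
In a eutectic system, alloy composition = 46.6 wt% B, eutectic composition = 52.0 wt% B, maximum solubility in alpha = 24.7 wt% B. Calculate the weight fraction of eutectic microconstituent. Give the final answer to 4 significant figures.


f_primary = (C_e - C0) / (C_e - C_alpha_max)
f_primary = (52.0 - 46.6) / (52.0 - 24.7)
f_primary = 0.197802
f_eutectic = 1 - 0.197802 = 0.8022


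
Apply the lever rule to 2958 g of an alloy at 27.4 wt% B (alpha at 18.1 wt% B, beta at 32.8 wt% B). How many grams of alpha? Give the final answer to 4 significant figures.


f_alpha = (C_beta - C0) / (C_beta - C_alpha)
f_alpha = (32.8 - 27.4) / (32.8 - 18.1) = 0.367347
m_alpha = f_alpha * m_total = 0.367347 * 2958 = 1087 g


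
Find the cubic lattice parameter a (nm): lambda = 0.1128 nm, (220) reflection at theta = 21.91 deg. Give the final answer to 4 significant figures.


d = lambda / (2*sin(theta))
d = 0.1128 / (2*sin(21.91 deg))
d = 0.151146 nm
a = d * sqrt(h^2+k^2+l^2) = 0.151146 * sqrt(8)
a = 0.4275 nm


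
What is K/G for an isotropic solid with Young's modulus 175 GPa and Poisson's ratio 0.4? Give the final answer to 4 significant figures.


G = E / (2*(1+nu))
G = 175 / (2*(1+0.4)) = 62.5 GPa
K = E / (3*(1-2*nu))
K = 175 / (3*(1-2*0.4)) = 291.667 GPa
K/G = 291.667 / 62.5 = 4.667


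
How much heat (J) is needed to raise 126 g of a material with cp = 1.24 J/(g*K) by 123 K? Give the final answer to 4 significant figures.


Q = m * cp * dT
Q = 126 * 1.24 * 123
Q = 19220 J


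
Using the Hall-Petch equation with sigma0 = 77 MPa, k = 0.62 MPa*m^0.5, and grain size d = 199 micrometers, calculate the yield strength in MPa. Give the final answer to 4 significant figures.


sigma_y = sigma0 + k / sqrt(d)
d = 199 um = 1.99e-04 m
sigma_y = 77 + 0.62 / sqrt(1.99e-04)
sigma_y = 121 MPa


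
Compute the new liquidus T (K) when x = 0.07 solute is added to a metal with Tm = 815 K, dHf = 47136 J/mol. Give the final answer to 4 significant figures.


dT = R*Tm^2*x / dHf
dT = 8.314 * 815^2 * 0.07 / 47136
dT = 8.20107 K
T_new = 815 - 8.20107 = 806.8 K


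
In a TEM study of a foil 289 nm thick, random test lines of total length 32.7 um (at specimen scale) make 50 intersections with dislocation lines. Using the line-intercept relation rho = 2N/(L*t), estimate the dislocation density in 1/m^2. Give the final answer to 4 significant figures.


rho = 2N / (L * t)
L = 32.7 um = 3.27e-05 m, t = 289 nm = 2.89e-07 m
rho = 2 * 50 / (3.27e-05 * 2.89e-07)
rho = 1.058e+13 1/m^2


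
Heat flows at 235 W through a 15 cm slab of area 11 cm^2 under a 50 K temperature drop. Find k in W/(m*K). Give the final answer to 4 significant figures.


k = Q*L / (A*dT)
L = 0.15 m, A = 1.1e-03 m^2
k = 235 * 0.15 / (1.1e-03 * 50)
k = 640.9 W/(m*K)


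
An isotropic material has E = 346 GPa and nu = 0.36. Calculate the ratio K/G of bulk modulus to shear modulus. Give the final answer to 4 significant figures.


G = E / (2*(1+nu))
G = 346 / (2*(1+0.36)) = 127.206 GPa
K = E / (3*(1-2*nu))
K = 346 / (3*(1-2*0.36)) = 411.905 GPa
K/G = 411.905 / 127.206 = 3.238


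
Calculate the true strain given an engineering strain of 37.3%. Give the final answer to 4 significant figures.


epsilon_true = ln(1 + epsilon_eng)
epsilon_true = ln(1 + 0.373)
epsilon_true = 0.317


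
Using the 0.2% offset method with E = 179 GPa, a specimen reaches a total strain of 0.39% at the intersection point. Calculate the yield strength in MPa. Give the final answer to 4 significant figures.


Offset strain = 0.002
Elastic strain at yield = total_strain - offset = 3.9e-03 - 0.002 = 1.9e-03
sigma_y = E * elastic_strain = 179000 * 1.9e-03
sigma_y = 340.1 MPa


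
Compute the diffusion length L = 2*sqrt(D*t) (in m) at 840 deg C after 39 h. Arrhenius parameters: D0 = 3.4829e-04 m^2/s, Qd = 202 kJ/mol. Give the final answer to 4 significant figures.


Step 1: D = D0 * exp(-Qd/(R*T))
T = 1113.15 K
D = 3.4829e-04 * exp(-202e3 / (8.314 * 1113.15)) = 1.15541e-13 m^2/s
Step 2: L = 2*sqrt(D*t)
t = 39 h = 140400 s
L = 2*sqrt(1.15541e-13 * 140400) = 2.547e-04 m


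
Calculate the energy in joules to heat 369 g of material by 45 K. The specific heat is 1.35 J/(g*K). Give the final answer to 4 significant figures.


Q = m * cp * dT
Q = 369 * 1.35 * 45
Q = 22420 J


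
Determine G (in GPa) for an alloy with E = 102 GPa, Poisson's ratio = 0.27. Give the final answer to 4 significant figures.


G = E / (2*(1+nu))
G = 102 / (2*(1+0.27))
G = 40.16 GPa


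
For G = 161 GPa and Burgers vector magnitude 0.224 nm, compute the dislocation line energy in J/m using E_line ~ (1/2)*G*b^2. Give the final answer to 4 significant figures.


E = G*b^2/2
b = 0.224 nm = 2.24e-10 m
G = 161 GPa = 1.61e+11 Pa
E = 0.5 * 1.61e+11 * (2.24e-10)^2
E = 4.039e-09 J/m


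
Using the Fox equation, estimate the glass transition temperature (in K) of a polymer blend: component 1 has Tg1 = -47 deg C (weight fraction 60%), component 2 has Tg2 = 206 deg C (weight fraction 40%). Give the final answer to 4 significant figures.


1/Tg = w1/Tg1 + w2/Tg2 (in Kelvin)
Tg1 = 226.15 K, Tg2 = 479.15 K
1/Tg = 0.6/226.15 + 0.4/479.15
Tg = 286.7 K


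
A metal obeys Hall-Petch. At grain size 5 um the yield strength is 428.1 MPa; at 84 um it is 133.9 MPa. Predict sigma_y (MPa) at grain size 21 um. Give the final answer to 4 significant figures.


sigma_y = sigma0 + k / sqrt(d)
1/sqrt(d1) = 1/sqrt(5e-06) = 447.214;  1/sqrt(d2) = 109.109
k = (sigma1 - sigma2) / (1/sqrt(d1) - 1/sqrt(d2)) = (428.1 - 133.9) / (447.214 - 109.109) = 0.870145 MPa*m^0.5
sigma0 = sigma1 - k/sqrt(d1) = 428.1 - 0.870145*447.214 = 38.9594 MPa
sigma_y(d3) = 38.9594 + 0.870145 / sqrt(2.1e-05) = 228.8 MPa


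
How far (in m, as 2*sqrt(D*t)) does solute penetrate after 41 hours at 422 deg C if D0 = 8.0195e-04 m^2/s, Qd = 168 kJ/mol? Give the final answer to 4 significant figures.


Step 1: D = D0 * exp(-Qd/(R*T))
T = 695.15 K
D = 8.0195e-04 * exp(-168e3 / (8.314 * 695.15)) = 1.90508e-16 m^2/s
Step 2: L = 2*sqrt(D*t)
t = 41 h = 147600 s
L = 2*sqrt(1.90508e-16 * 147600) = 1.061e-05 m


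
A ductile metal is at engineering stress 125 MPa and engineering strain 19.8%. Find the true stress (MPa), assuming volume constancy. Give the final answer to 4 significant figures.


sigma_true = sigma_eng * (1 + epsilon_eng)
sigma_true = 125 * (1 + 0.198)
sigma_true = 149.8 MPa


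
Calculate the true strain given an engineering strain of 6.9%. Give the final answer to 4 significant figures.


epsilon_true = ln(1 + epsilon_eng)
epsilon_true = ln(1 + 0.069)
epsilon_true = 0.06672


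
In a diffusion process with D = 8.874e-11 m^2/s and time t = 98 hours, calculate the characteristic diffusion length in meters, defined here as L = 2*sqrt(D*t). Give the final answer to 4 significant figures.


t = 98 hr = 352800 s
Diffusion length = 2*sqrt(D*t)
= 2*sqrt(8.874e-11 * 352800)
= 0.01119 m


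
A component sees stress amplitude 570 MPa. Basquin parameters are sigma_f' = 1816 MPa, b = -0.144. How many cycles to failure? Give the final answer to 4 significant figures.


sigma_a = sigma_f' * (2*Nf)^b
2*Nf = (sigma_a / sigma_f')^(1/b)
2*Nf = (570 / 1816)^(1/-0.144)
2*Nf = 3124.13
Nf = 1562 cycles


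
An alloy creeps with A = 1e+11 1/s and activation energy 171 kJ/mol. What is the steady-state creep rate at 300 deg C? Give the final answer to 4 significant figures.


rate = A * exp(-Q / (R*T))
T = 300 + 273.15 = 573.15 K
rate = 1e+11 * exp(-171e3 / (8.314 * 573.15))
rate = 2.601e-05 1/s


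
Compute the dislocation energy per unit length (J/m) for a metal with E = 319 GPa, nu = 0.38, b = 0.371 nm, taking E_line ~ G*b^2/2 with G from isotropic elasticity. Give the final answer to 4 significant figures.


Step 1: G = E / (2*(1+nu))
G = 319 / (2*(1+0.38)) = 115.58 GPa = 1.1558e+11 Pa
Step 2: E_line = G*b^2/2
b = 0.371 nm = 3.71e-10 m
E_line = 0.5 * 1.1558e+11 * (3.71e-10)^2 = 7.954e-09 J/m


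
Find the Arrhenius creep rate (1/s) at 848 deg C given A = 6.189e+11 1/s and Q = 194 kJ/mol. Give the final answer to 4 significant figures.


rate = A * exp(-Q / (R*T))
T = 848 + 273.15 = 1121.15 K
rate = 6.189e+11 * exp(-194e3 / (8.314 * 1121.15))
rate = 566 1/s


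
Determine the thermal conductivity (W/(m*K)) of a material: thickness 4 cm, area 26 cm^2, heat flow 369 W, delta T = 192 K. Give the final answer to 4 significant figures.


k = Q*L / (A*dT)
L = 0.04 m, A = 2.6e-03 m^2
k = 369 * 0.04 / (2.6e-03 * 192)
k = 29.57 W/(m*K)


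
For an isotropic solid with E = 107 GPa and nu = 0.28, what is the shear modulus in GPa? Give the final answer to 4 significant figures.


G = E / (2*(1+nu))
G = 107 / (2*(1+0.28))
G = 41.8 GPa


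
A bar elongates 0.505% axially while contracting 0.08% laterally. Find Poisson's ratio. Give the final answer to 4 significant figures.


nu = -epsilon_lat / epsilon_axial
Lateral strain is contraction (negative), so using magnitudes:
nu = 0.08 / 0.505
nu = 0.1584


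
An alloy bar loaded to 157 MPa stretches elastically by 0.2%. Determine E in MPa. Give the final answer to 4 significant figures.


E = sigma / epsilon
epsilon = 0.2% = 2e-03
E = 157 / 2e-03
E = 78500 MPa


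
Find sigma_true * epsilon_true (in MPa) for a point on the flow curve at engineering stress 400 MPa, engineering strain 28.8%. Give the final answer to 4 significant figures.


sigma_true = sigma_eng * (1 + epsilon_eng)
sigma_true = 400 * (1 + 0.288) = 515.2 MPa
epsilon_true = ln(1 + epsilon_eng)
epsilon_true = ln(1 + 0.288) = 0.253091
sigma_true * epsilon_true = 515.2 * 0.253091 = 130.4 MPa


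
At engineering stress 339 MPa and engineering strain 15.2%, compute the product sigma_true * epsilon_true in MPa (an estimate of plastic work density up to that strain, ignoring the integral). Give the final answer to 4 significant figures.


sigma_true = sigma_eng * (1 + epsilon_eng)
sigma_true = 339 * (1 + 0.152) = 390.528 MPa
epsilon_true = ln(1 + epsilon_eng)
epsilon_true = ln(1 + 0.152) = 0.1415
sigma_true * epsilon_true = 390.528 * 0.1415 = 55.26 MPa


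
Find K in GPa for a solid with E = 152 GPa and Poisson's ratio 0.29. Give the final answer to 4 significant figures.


K = E / (3*(1-2*nu))
K = 152 / (3*(1-2*0.29))
K = 120.6 GPa


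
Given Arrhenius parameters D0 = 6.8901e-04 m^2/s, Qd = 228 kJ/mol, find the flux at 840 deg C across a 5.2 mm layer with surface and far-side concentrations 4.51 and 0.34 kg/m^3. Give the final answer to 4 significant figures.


Step 1: D = D0 * exp(-Qd/(R*T))
T = 840 + 273.15 = 1113.15 K
D = 6.8901e-04 * exp(-228e3 / (8.314 * 1113.15)) = 1.37697e-14 m^2/s
Step 2: J = D * (C1 - C2) / dx
J = 1.37697e-14 * (4.51 - 0.34) / 5.2e-03
J = 1.104e-11 kg/(m^2*s)


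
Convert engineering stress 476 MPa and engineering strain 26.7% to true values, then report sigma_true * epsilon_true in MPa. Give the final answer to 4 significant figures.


sigma_true = sigma_eng * (1 + epsilon_eng)
sigma_true = 476 * (1 + 0.267) = 603.092 MPa
epsilon_true = ln(1 + epsilon_eng)
epsilon_true = ln(1 + 0.267) = 0.236652
sigma_true * epsilon_true = 603.092 * 0.236652 = 142.7 MPa


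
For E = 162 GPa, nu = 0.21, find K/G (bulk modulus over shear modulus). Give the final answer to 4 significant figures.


G = E / (2*(1+nu))
G = 162 / (2*(1+0.21)) = 66.9421 GPa
K = E / (3*(1-2*nu))
K = 162 / (3*(1-2*0.21)) = 93.1034 GPa
K/G = 93.1034 / 66.9421 = 1.391


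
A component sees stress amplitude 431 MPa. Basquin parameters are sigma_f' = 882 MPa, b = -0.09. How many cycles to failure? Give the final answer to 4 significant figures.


sigma_a = sigma_f' * (2*Nf)^b
2*Nf = (sigma_a / sigma_f')^(1/b)
2*Nf = (431 / 882)^(1/-0.09)
2*Nf = 2854.03
Nf = 1427 cycles


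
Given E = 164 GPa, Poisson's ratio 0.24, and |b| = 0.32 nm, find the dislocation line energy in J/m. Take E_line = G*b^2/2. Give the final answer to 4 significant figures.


Step 1: G = E / (2*(1+nu))
G = 164 / (2*(1+0.24)) = 66.129 GPa = 6.6129e+10 Pa
Step 2: E_line = G*b^2/2
b = 0.32 nm = 3.2e-10 m
E_line = 0.5 * 6.6129e+10 * (3.2e-10)^2 = 3.386e-09 J/m


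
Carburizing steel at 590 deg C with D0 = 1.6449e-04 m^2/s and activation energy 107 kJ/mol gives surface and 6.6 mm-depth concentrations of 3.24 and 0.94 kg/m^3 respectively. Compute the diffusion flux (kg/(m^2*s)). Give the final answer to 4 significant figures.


Step 1: D = D0 * exp(-Qd/(R*T))
T = 590 + 273.15 = 863.15 K
D = 1.6449e-04 * exp(-107e3 / (8.314 * 863.15)) = 5.50379e-11 m^2/s
Step 2: J = D * (C1 - C2) / dx
J = 5.50379e-11 * (3.24 - 0.94) / 6.6e-03
J = 1.918e-08 kg/(m^2*s)


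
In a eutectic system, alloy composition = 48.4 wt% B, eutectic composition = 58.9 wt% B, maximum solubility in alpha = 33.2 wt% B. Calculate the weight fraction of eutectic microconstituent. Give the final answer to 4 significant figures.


f_primary = (C_e - C0) / (C_e - C_alpha_max)
f_primary = (58.9 - 48.4) / (58.9 - 33.2)
f_primary = 0.40856
f_eutectic = 1 - 0.40856 = 0.5914


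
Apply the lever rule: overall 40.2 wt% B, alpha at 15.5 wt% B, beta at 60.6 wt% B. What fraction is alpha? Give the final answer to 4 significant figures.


f_alpha = (C_beta - C0) / (C_beta - C_alpha)
f_alpha = (60.6 - 40.2) / (60.6 - 15.5)
f_alpha = 0.4523


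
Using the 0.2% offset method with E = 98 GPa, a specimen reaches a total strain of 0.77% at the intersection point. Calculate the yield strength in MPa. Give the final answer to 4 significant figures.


Offset strain = 0.002
Elastic strain at yield = total_strain - offset = 7.7e-03 - 0.002 = 5.7e-03
sigma_y = E * elastic_strain = 98000 * 5.7e-03
sigma_y = 558.6 MPa
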